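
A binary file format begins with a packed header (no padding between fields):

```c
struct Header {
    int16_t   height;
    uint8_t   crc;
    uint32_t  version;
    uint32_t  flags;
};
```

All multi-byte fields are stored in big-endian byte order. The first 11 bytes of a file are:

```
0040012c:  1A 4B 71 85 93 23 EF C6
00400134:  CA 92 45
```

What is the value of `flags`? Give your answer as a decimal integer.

`flags` follows `height` (2 B), `crc` (1 B), `version` (4 B), so it starts at offset 2 + 1 + 4 = 7 and occupies 4 bytes.
Bytes at offsets 7..10: C6 CA 92 45.
Big-endian stores the most-significant byte at the lowest address.
The bytes are already most-significant first: 0xC6CA9245.
0xC6CA9245 = 3335164485.

3335164485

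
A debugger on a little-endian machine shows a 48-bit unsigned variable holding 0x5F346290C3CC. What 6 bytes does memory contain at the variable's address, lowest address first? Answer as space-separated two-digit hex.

Split into bytes (most-significant first): 5F 34 62 90 C3 CC.
Little-endian stores the least-significant byte at the lowest address.
So at ascending addresses the bytes are CC C3 90 62 34 5F.

CC C3 90 62 34 5F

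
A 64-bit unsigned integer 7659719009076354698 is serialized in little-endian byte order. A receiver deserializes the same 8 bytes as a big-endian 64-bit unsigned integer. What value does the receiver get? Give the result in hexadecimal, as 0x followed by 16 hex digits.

7659719009076354698 in 64-bit hexadecimal is 0x6A4CC9DB174D9E8A.
Stored little-endian, the bytes at ascending addresses are 8A 9E 4D 17 DB C9 4C 6A.
Read back as big-endian, the last byte is least significant, giving 0x8A9E4D17DBC94C6A.

0x8A9E4D17DBC94C6A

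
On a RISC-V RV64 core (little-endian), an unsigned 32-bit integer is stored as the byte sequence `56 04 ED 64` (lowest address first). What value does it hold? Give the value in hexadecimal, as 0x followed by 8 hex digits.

Little-endian stores the least-significant byte at the lowest address.
Reassemble most-significant byte first: 64 ED 04 56 → 0x64ED0456.

0x64ED0456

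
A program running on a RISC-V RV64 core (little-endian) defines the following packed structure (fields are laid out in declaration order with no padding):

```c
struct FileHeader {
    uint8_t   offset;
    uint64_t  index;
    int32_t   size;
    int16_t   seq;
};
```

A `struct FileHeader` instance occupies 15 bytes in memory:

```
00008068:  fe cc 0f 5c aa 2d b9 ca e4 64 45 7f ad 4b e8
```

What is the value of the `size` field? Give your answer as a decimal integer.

`size` follows `offset` (1 B), `index` (8 B), so it starts at offset 1 + 8 = 9 and occupies 4 bytes.
Bytes at offsets 9..12: 64 45 7F AD.
Little-endian stores the least-significant byte at the lowest address.
Reassemble most-significant byte first: AD 7F 45 64 → 0xAD7F4564.
Top bit is set, so as a signed 32-bit value this is 0xAD7F4564 − 2^32 = -1384168092.

-1384168092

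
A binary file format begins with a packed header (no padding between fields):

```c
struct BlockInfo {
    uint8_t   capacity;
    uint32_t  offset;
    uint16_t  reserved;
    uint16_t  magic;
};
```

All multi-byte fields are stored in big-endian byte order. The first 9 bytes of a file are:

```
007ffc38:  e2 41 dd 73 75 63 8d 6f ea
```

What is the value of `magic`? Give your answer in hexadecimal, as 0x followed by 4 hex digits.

0x6FEA

`magic` follows `capacity` (1 B), `offset` (4 B), `reserved` (2 B), so it starts at offset 1 + 4 + 2 = 7 and occupies 2 bytes.
Bytes at offsets 7..8: 6F EA.
Big-endian: lowest address holds the most-significant byte.
The bytes are already most-significant first: 0x6FEA.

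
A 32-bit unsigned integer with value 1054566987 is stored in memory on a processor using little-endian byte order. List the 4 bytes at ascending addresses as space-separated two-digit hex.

4B 6A DB 3E

1054566987 in hexadecimal, padded to 32 bits, is 0x3EDB6A4B.
Split into bytes (most-significant first): 3E DB 6A 4B.
Little-endian: lowest address holds the least-significant byte.
So at ascending addresses the bytes are 4B 6A DB 3E.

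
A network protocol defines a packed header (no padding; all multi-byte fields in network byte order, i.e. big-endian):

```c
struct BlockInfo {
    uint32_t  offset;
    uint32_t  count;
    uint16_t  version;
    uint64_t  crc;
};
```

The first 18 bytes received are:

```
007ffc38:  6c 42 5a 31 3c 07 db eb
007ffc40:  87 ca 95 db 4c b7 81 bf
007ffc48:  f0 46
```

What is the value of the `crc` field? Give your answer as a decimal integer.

`crc` follows `offset` (4 B), `count` (4 B), `version` (2 B), so it starts at offset 4 + 4 + 2 = 10 and occupies 8 bytes.
Bytes at offsets 10..17: 95 DB 4C B7 81 BF F0 46.
Big-endian: lowest address holds the most-significant byte.
The bytes are already most-significant first: 0x95DB4CB781BFF046.
0x95DB4CB781BFF046 = 10798308882590462022.

10798308882590462022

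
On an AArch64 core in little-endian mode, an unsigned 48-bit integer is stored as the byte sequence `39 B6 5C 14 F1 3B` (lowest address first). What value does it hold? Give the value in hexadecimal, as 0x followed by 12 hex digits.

Little-endian stores the least-significant byte at the lowest address.
Reassemble most-significant byte first: 3B F1 14 5C B6 39 → 0x3BF1145CB639.

0x3BF1145CB639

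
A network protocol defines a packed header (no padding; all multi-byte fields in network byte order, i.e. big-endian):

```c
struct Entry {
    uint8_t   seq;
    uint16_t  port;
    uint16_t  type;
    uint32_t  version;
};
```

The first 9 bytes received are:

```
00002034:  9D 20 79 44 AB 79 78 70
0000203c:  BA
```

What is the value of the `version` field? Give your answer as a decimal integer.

`version` follows `seq` (1 B), `port` (2 B), `type` (2 B), so it starts at offset 1 + 2 + 2 = 5 and occupies 4 bytes.
Bytes at offsets 5..8: 79 78 70 BA.
In big-endian order the high byte comes first in memory.
The bytes are already most-significant first: 0x797870BA.
0x797870BA = 2037936314.

2037936314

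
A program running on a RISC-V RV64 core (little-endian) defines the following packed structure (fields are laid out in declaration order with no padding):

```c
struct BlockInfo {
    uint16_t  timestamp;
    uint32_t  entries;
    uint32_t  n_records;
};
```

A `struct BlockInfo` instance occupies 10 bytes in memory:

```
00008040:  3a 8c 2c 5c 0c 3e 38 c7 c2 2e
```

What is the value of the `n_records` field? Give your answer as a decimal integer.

`n_records` follows `timestamp` (2 B), `entries` (4 B), so it starts at offset 2 + 4 = 6 and occupies 4 bytes.
Bytes at offsets 6..9: 38 C7 C2 2E.
Little-endian stores the least-significant byte at the lowest address.
Reassemble most-significant byte first: 2E C2 C7 38 → 0x2EC2C738.
0x2EC2C738 = 784516920.

784516920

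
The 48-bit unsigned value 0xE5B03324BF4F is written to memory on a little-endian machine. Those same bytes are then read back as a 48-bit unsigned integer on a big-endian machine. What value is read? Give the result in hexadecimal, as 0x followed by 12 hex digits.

0x4FBF2433B0E5

Stored little-endian, the bytes at ascending addresses are 4F BF 24 33 B0 E5.
Read back as big-endian, the last byte is least significant, giving 0x4FBF2433B0E5.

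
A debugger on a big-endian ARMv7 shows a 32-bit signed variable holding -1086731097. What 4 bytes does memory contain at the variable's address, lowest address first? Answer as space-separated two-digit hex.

BF 39 CC A7

Two's complement of -1086731097 in 32 bits: 1086731097 = 0x40C63359; invert → 0xBF39CCA6; add 1 → 0xBF39CCA7.
Split into bytes (most-significant first): BF 39 CC A7.
In big-endian order the high byte comes first in memory.
So the memory order matches the most-significant-first order: BF 39 CC A7.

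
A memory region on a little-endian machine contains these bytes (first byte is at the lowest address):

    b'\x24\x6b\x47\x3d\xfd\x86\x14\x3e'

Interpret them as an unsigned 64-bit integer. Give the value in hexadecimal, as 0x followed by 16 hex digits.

In little-endian order the low byte comes first in memory.
Reassemble most-significant byte first: 3E 14 86 FD 3D 47 6B 24 → 0x3E1486FD3D476B24.

0x3E1486FD3D476B24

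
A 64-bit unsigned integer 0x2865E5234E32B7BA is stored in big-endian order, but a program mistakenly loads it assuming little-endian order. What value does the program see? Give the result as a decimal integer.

Stored big-endian, the bytes at ascending addresses are 28 65 E5 23 4E 32 B7 BA.
Read back as little-endian, the first byte is least significant, giving 0xBAB7324E23E56528.
0xBAB7324E23E56528 = 13454277722983720232.

13454277722983720232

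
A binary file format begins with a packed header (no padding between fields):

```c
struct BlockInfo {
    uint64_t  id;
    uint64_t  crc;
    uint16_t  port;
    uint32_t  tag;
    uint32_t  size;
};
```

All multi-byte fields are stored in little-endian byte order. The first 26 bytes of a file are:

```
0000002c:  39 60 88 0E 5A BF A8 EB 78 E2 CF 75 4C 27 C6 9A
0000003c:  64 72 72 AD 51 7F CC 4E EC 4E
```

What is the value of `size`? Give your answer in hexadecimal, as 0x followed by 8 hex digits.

0x4EEC4ECC

`size` follows `id` (8 B), `crc` (8 B), `port` (2 B), `tag` (4 B), so it starts at offset 8 + 8 + 2 + 4 = 22 and occupies 4 bytes.
Bytes at offsets 22..25: CC 4E EC 4E.
Little-endian: lowest address holds the least-significant byte.
Reassemble most-significant byte first: 4E EC 4E CC → 0x4EEC4ECC.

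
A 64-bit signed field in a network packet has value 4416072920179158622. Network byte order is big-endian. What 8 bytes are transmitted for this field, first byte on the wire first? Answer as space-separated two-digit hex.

4416072920179158622 in hexadecimal, padded to 64 bits, is 0x3D490AEC6D802E5E.
Split into bytes (most-significant first): 3D 49 0A EC 6D 80 2E 5E.
Big-endian stores the most-significant byte at the lowest address.
So the memory order matches the most-significant-first order: 3D 49 0A EC 6D 80 2E 5E.

3D 49 0A EC 6D 80 2E 5E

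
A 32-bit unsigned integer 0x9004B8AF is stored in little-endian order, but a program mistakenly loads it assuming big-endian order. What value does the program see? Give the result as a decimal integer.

2948072592

Stored little-endian, the bytes at ascending addresses are AF B8 04 90.
Read back as big-endian, the last byte is least significant, giving 0xAFB80490.
0xAFB80490 = 2948072592.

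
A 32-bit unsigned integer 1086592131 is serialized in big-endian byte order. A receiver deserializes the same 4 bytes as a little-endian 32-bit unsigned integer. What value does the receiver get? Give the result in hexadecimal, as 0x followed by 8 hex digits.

1086592131 in 32-bit hexadecimal is 0x40C41483.
Stored big-endian, the bytes at ascending addresses are 40 C4 14 83.
Read back as little-endian, the first byte is least significant, giving 0x8314C440.

0x8314C440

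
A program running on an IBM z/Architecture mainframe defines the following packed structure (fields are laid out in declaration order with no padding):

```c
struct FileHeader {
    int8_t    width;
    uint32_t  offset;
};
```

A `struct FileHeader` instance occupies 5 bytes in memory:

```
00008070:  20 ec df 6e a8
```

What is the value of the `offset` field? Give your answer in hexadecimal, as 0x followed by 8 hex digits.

0xECDF6EA8

`offset` follows `width` (1 byte), so it starts at byte offset 1 and occupies 4 bytes.
Bytes at offsets 1..4: EC DF 6E A8.
Big-endian: lowest address holds the most-significant byte.
The bytes are already most-significant first: 0xECDF6EA8.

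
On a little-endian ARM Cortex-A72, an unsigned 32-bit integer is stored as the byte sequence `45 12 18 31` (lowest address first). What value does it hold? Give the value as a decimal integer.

823661125

Little-endian stores the least-significant byte at the lowest address.
Reassemble most-significant byte first: 31 18 12 45 → 0x31181245.
0x31181245 = 823661125.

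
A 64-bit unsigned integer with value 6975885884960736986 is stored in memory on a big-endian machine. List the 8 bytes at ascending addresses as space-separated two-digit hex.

6975885884960736986 in hexadecimal, padded to 64 bits, is 0x60CF5340A6BF06DA.
Split into bytes (most-significant first): 60 CF 53 40 A6 BF 06 DA.
In big-endian order the high byte comes first in memory.
So the memory order matches the most-significant-first order: 60 CF 53 40 A6 BF 06 DA.

60 CF 53 40 A6 BF 06 DA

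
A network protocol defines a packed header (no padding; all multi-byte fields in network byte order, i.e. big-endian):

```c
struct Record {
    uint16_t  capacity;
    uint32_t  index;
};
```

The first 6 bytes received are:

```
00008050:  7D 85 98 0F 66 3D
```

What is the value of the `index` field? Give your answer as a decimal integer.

`index` follows `capacity` (2 bytes), so it starts at byte offset 2 and occupies 4 bytes.
Bytes at offsets 2..5: 98 0F 66 3D.
Big-endian: lowest address holds the most-significant byte.
The bytes are already most-significant first: 0x980F663D.
0x980F663D = 2551146045.

2551146045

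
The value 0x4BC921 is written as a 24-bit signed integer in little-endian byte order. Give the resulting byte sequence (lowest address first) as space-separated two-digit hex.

Split into bytes (most-significant first): 4B C9 21.
Little-endian stores the least-significant byte at the lowest address.
So at ascending addresses the bytes are 21 C9 4B.

21 C9 4B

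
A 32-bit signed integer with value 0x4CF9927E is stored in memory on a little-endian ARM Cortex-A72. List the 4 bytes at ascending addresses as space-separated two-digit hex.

Split into bytes (most-significant first): 4C F9 92 7E.
In little-endian order the low byte comes first in memory.
So at ascending addresses the bytes are 7E 92 F9 4C.

7E 92 F9 4C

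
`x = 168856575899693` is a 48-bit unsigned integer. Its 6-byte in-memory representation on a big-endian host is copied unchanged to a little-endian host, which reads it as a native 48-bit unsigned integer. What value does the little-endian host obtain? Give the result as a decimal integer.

49994392179353

168856575899693 in 48-bit hexadecimal is 0x9992FC39782D.
Stored big-endian, the bytes at ascending addresses are 99 92 FC 39 78 2D.
Read back as little-endian, the first byte is least significant, giving 0x2D7839FC9299.
0x2D7839FC9299 = 49994392179353.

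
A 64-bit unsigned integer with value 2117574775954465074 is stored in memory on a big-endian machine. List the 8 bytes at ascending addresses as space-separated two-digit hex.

1D 63 23 0A 12 17 E1 32

2117574775954465074 in hexadecimal, padded to 64 bits, is 0x1D63230A1217E132.
Split into bytes (most-significant first): 1D 63 23 0A 12 17 E1 32.
In big-endian order the high byte comes first in memory.
So the memory order matches the most-significant-first order: 1D 63 23 0A 12 17 E1 32.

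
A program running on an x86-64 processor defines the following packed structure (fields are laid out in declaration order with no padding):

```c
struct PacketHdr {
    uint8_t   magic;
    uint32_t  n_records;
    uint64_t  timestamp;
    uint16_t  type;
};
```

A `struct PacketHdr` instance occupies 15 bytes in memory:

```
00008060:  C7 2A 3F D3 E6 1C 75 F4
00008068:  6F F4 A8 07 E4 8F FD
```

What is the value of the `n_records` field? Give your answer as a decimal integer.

`n_records` follows `magic` (1 byte), so it starts at byte offset 1 and occupies 4 bytes.
Bytes at offsets 1..4: 2A 3F D3 E6.
In little-endian order the low byte comes first in memory.
Reassemble most-significant byte first: E6 D3 3F 2A → 0xE6D33F2A.
0xE6D33F2A = 3872603946.

3872603946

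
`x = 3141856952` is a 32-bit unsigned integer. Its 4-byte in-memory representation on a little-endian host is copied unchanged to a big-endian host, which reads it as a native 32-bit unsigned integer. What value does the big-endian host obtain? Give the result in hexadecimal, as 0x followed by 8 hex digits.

0xB8EE44BB

3141856952 in 32-bit hexadecimal is 0xBB44EEB8.
Stored little-endian, the bytes at ascending addresses are B8 EE 44 BB.
Read back as big-endian, the last byte is least significant, giving 0xB8EE44BB.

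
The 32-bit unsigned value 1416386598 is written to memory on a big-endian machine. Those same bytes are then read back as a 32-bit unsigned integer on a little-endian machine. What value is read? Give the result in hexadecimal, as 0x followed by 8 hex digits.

1416386598 in 32-bit hexadecimal is 0x546C5826.
Stored big-endian, the bytes at ascending addresses are 54 6C 58 26.
Read back as little-endian, the first byte is least significant, giving 0x26586C54.

0x26586C54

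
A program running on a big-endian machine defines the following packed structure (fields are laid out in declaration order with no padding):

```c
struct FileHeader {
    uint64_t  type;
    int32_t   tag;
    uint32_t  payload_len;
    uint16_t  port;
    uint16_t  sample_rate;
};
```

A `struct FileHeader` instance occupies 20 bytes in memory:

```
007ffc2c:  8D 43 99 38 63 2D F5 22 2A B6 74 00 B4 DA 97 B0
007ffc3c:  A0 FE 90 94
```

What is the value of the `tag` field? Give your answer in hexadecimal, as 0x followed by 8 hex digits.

0x2AB67400

`tag` follows `type` (8 bytes), so it starts at byte offset 8 and occupies 4 bytes.
Bytes at offsets 8..11: 2A B6 74 00.
Big-endian: lowest address holds the most-significant byte.
The bytes are already most-significant first: 0x2AB67400.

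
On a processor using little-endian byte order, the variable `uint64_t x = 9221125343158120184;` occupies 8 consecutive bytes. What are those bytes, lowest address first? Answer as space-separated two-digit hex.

9221125343158120184 in hexadecimal, padded to 64 bits, is 0x7FF804A4DC4AAEF8.
Split into bytes (most-significant first): 7F F8 04 A4 DC 4A AE F8.
Little-endian stores the least-significant byte at the lowest address.
So at ascending addresses the bytes are F8 AE 4A DC A4 04 F8 7F.

F8 AE 4A DC A4 04 F8 7F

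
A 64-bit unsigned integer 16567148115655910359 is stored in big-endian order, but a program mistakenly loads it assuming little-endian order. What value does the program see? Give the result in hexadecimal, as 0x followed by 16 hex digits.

0xD7E3F3466F55EAE5

16567148115655910359 in 64-bit hexadecimal is 0xE5EA556F46F3E3D7.
Stored big-endian, the bytes at ascending addresses are E5 EA 55 6F 46 F3 E3 D7.
Read back as little-endian, the first byte is least significant, giving 0xD7E3F3466F55EAE5.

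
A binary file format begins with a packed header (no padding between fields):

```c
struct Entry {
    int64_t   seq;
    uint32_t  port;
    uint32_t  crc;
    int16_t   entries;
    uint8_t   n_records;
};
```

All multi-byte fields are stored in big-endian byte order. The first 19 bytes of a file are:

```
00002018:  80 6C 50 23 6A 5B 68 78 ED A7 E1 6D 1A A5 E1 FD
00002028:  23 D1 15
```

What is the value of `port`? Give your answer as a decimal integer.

3987202413

`port` follows `seq` (8 bytes), so it starts at byte offset 8 and occupies 4 bytes.
Bytes at offsets 8..11: ED A7 E1 6D.
Big-endian: lowest address holds the most-significant byte.
The bytes are already most-significant first: 0xEDA7E16D.
0xEDA7E16D = 3987202413.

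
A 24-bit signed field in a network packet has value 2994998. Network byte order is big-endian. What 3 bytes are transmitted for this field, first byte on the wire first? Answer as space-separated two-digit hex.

2D B3 36

2994998 in hexadecimal, padded to 24 bits, is 0x2DB336.
Split into bytes (most-significant first): 2D B3 36.
In big-endian order the high byte comes first in memory.
So the memory order matches the most-significant-first order: 2D B3 36.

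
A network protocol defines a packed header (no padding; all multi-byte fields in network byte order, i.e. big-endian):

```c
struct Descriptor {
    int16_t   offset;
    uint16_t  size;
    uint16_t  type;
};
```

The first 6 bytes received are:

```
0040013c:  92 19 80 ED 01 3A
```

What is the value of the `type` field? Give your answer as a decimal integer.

`type` follows `offset` (2 B), `size` (2 B), so it starts at offset 2 + 2 = 4 and occupies 2 bytes.
Bytes at offsets 4..5: 01 3A.
Big-endian: lowest address holds the most-significant byte.
The bytes are already most-significant first: 0x013A.
0x013A = 314.

314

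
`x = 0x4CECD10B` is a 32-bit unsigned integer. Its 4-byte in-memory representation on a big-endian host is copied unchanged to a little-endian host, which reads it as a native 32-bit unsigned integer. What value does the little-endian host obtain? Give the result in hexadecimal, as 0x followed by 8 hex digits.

Stored big-endian, the bytes at ascending addresses are 4C EC D1 0B.
Read back as little-endian, the first byte is least significant, giving 0x0BD1EC4C.

0x0BD1EC4C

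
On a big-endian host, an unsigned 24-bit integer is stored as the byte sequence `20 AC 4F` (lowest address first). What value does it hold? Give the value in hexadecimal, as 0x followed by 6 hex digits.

Big-endian stores the most-significant byte at the lowest address.
The bytes are already most-significant first: 0x20AC4F.

0x20AC4F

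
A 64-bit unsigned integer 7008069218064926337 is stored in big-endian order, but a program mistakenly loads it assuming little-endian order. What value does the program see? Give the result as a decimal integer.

9297150163966050657

7008069218064926337 in 64-bit hexadecimal is 0x6141A9D2D01C0681.
Stored big-endian, the bytes at ascending addresses are 61 41 A9 D2 D0 1C 06 81.
Read back as little-endian, the first byte is least significant, giving 0x81061CD0D2A94161.
0x81061CD0D2A94161 = 9297150163966050657.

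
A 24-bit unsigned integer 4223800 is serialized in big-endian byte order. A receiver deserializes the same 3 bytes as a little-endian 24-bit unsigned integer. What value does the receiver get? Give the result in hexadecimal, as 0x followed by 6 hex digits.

4223800 in 24-bit hexadecimal is 0x407338.
Stored big-endian, the bytes at ascending addresses are 40 73 38.
Read back as little-endian, the first byte is least significant, giving 0x387340.

0x387340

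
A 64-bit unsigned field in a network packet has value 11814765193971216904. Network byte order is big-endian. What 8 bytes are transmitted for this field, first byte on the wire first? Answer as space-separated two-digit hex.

11814765193971216904 in hexadecimal, padded to 64 bits, is 0xA3F67A58BB4DB208.
Split into bytes (most-significant first): A3 F6 7A 58 BB 4D B2 08.
Big-endian stores the most-significant byte at the lowest address.
So the memory order matches the most-significant-first order: A3 F6 7A 58 BB 4D B2 08.

A3 F6 7A 58 BB 4D B2 08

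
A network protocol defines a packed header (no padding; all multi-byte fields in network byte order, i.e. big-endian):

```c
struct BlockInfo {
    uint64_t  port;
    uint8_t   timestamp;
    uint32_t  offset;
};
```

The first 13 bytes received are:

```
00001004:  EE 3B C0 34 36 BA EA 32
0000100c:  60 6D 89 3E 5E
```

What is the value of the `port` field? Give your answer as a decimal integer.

`port` is the first field, at byte offset 0, occupying 8 bytes.
Bytes at offsets 0..7: EE 3B C0 34 36 BA EA 32.
Big-endian: lowest address holds the most-significant byte.
The bytes are already most-significant first: 0xEE3BC03436BAEA32.
0xEE3BC03436BAEA32 = 17166525735141829170.

17166525735141829170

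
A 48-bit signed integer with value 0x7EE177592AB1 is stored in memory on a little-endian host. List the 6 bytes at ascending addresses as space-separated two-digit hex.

Split into bytes (most-significant first): 7E E1 77 59 2A B1.
In little-endian order the low byte comes first in memory.
So at ascending addresses the bytes are B1 2A 59 77 E1 7E.

B1 2A 59 77 E1 7E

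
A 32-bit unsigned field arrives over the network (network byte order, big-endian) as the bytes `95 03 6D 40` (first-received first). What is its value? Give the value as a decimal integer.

In big-endian order the high byte comes first in memory.
The bytes are already most-significant first: 0x95036D40.
0x95036D40 = 2500029760.

2500029760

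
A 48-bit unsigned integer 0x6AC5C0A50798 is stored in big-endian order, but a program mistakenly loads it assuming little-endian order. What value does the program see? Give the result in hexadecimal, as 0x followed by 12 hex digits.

Stored big-endian, the bytes at ascending addresses are 6A C5 C0 A5 07 98.
Read back as little-endian, the first byte is least significant, giving 0x9807A5C0C56A.

0x9807A5C0C56A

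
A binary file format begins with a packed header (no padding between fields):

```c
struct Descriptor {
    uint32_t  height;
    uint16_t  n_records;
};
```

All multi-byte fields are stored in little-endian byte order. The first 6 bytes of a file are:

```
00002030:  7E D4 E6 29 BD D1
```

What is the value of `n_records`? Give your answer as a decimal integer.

`n_records` follows `height` (4 bytes), so it starts at byte offset 4 and occupies 2 bytes.
Bytes at offsets 4..5: BD D1.
Little-endian: lowest address holds the least-significant byte.
Reassemble most-significant byte first: D1 BD → 0xD1BD.
0xD1BD = 53693.

53693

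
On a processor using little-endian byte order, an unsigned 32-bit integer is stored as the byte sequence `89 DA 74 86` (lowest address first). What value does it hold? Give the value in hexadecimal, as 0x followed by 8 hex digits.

Little-endian: lowest address holds the least-significant byte.
Reassemble most-significant byte first: 86 74 DA 89 → 0x8674DA89.

0x8674DA89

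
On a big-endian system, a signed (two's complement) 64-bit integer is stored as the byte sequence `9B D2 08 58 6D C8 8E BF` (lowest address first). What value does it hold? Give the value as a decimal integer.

-7218698076829479233

Big-endian stores the most-significant byte at the lowest address.
The bytes are already most-significant first: 0x9BD208586DC88EBF.
Top bit is set, so as a signed 64-bit value this is 0x9BD208586DC88EBF − 2^64 = -7218698076829479233.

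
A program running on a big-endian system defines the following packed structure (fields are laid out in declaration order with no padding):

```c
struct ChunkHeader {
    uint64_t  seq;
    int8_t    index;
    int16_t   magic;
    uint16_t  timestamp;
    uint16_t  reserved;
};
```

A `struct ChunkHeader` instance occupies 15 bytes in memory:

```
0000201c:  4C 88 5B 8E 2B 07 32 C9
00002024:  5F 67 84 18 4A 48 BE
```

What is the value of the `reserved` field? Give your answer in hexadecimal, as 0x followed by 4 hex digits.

`reserved` follows `seq` (8 B), `index` (1 B), `magic` (2 B), `timestamp` (2 B), so it starts at offset 8 + 1 + 2 + 2 = 13 and occupies 2 bytes.
Bytes at offsets 13..14: 48 BE.
Big-endian: lowest address holds the most-significant byte.
The bytes are already most-significant first: 0x48BE.

0x48BE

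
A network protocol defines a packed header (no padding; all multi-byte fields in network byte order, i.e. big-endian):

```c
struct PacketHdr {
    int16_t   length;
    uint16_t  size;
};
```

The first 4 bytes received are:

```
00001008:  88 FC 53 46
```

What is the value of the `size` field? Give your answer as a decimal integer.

21318

`size` follows `length` (2 bytes), so it starts at byte offset 2 and occupies 2 bytes.
Bytes at offsets 2..3: 53 46.
In big-endian order the high byte comes first in memory.
The bytes are already most-significant first: 0x5346.
0x5346 = 21318.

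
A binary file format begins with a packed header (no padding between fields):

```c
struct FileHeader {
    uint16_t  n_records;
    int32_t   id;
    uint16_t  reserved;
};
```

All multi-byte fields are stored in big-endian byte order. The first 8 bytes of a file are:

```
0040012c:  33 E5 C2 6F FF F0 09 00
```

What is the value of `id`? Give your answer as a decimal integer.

-1032847376

`id` follows `n_records` (2 bytes), so it starts at byte offset 2 and occupies 4 bytes.
Bytes at offsets 2..5: C2 6F FF F0.
Big-endian stores the most-significant byte at the lowest address.
The bytes are already most-significant first: 0xC26FFFF0.
Top bit is set, so as a signed 32-bit value this is 0xC26FFFF0 − 2^32 = -1032847376.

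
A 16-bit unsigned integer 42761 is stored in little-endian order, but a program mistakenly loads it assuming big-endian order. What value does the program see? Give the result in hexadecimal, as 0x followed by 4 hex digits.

42761 in 16-bit hexadecimal is 0xA709.
Stored little-endian, the bytes at ascending addresses are 09 A7.
Read back as big-endian, the last byte is least significant, giving 0x09A7.

0x09A7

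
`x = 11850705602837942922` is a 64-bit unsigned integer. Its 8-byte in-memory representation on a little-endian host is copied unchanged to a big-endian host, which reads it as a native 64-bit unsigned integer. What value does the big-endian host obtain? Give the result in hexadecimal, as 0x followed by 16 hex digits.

11850705602837942922 in 64-bit hexadecimal is 0xA47629F542E3128A.
Stored little-endian, the bytes at ascending addresses are 8A 12 E3 42 F5 29 76 A4.
Read back as big-endian, the last byte is least significant, giving 0x8A12E342F52976A4.

0x8A12E342F52976A4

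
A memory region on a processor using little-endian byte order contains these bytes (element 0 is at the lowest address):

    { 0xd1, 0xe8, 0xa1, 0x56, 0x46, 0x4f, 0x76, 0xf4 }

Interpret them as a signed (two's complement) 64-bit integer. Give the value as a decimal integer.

Little-endian: lowest address holds the least-significant byte.
Reassemble most-significant byte first: F4 76 4F 46 56 A1 E8 D1 → 0xF4764F4656A1E8D1.
Top bit is set, so as a signed 64-bit value this is 0xF4764F4656A1E8D1 − 2^64 = -831389917683521327.

-831389917683521327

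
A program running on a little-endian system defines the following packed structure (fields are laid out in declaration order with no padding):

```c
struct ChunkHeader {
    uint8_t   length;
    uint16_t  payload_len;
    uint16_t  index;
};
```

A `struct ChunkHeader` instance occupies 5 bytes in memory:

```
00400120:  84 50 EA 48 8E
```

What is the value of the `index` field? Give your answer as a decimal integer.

`index` follows `length` (1 B), `payload_len` (2 B), so it starts at offset 1 + 2 = 3 and occupies 2 bytes.
Bytes at offsets 3..4: 48 8E.
Little-endian: lowest address holds the least-significant byte.
Reassemble most-significant byte first: 8E 48 → 0x8E48.
0x8E48 = 36424.

36424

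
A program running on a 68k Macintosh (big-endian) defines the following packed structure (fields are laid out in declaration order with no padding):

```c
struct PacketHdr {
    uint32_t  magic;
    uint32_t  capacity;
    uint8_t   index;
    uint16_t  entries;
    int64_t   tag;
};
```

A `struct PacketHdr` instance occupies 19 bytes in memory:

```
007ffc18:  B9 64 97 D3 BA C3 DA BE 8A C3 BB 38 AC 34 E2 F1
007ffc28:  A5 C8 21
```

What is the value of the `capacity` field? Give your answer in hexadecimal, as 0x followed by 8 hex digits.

`capacity` follows `magic` (4 bytes), so it starts at byte offset 4 and occupies 4 bytes.
Bytes at offsets 4..7: BA C3 DA BE.
Big-endian: lowest address holds the most-significant byte.
The bytes are already most-significant first: 0xBAC3DABE.

0xBAC3DABE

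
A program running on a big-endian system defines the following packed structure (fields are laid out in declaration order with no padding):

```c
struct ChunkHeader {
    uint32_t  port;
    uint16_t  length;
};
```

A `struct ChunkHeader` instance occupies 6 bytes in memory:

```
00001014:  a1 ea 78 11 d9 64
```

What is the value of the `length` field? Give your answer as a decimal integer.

`length` follows `port` (4 bytes), so it starts at byte offset 4 and occupies 2 bytes.
Bytes at offsets 4..5: D9 64.
Big-endian stores the most-significant byte at the lowest address.
The bytes are already most-significant first: 0xD964.
0xD964 = 55652.

55652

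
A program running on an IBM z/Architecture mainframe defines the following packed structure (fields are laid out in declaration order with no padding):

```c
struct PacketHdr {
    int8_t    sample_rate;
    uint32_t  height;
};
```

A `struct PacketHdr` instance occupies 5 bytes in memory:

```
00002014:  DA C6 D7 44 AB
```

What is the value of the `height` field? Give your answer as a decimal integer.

3335996587

`height` follows `sample_rate` (1 byte), so it starts at byte offset 1 and occupies 4 bytes.
Bytes at offsets 1..4: C6 D7 44 AB.
In big-endian order the high byte comes first in memory.
The bytes are already most-significant first: 0xC6D744AB.
0xC6D744AB = 3335996587.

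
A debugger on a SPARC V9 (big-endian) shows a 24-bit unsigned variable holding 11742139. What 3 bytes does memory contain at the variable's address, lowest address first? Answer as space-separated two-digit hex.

11742139 in hexadecimal, padded to 24 bits, is 0xB32BBB.
Split into bytes (most-significant first): B3 2B BB.
Big-endian: lowest address holds the most-significant byte.
So the memory order matches the most-significant-first order: B3 2B BB.

B3 2B BB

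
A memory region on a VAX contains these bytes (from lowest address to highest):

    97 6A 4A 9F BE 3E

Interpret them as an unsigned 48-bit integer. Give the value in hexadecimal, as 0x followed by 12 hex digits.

0x3EBE9F4A6A97

Little-endian stores the least-significant byte at the lowest address.
Reassemble most-significant byte first: 3E BE 9F 4A 6A 97 → 0x3EBE9F4A6A97.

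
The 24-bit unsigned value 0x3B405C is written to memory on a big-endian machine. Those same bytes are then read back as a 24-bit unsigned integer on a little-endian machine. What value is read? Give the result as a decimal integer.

Stored big-endian, the bytes at ascending addresses are 3B 40 5C.
Read back as little-endian, the first byte is least significant, giving 0x5C403B.
0x5C403B = 6045755.

6045755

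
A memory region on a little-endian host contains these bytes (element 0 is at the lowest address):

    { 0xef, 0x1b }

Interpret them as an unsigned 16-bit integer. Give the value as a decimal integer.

Little-endian stores the least-significant byte at the lowest address.
Reassemble most-significant byte first: 1B EF → 0x1BEF.
0x1BEF = 7151.

7151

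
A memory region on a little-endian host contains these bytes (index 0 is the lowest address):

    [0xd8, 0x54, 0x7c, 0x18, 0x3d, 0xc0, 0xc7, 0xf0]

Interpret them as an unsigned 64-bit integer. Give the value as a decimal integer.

17350047458104464600

In little-endian order the low byte comes first in memory.
Reassemble most-significant byte first: F0 C7 C0 3D 18 7C 54 D8 → 0xF0C7C03D187C54D8.
0xF0C7C03D187C54D8 = 17350047458104464600.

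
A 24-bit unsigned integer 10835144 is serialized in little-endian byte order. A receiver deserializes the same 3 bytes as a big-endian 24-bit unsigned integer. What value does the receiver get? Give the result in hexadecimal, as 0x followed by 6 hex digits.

0xC854A5

10835144 in 24-bit hexadecimal is 0xA554C8.
Stored little-endian, the bytes at ascending addresses are C8 54 A5.
Read back as big-endian, the last byte is least significant, giving 0xC854A5.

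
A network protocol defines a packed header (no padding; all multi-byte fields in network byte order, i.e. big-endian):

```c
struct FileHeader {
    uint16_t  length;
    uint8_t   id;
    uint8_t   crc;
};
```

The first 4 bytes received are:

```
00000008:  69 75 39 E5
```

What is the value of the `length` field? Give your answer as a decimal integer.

`length` is the first field, at byte offset 0, occupying 2 bytes.
Bytes at offsets 0..1: 69 75.
Big-endian: lowest address holds the most-significant byte.
The bytes are already most-significant first: 0x6975.
0x6975 = 26997.

26997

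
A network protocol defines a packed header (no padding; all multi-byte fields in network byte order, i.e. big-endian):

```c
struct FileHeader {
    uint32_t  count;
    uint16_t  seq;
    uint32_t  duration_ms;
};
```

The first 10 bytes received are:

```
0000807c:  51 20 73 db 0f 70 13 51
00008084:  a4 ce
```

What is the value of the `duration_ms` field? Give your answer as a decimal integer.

324117710

`duration_ms` follows `count` (4 B), `seq` (2 B), so it starts at offset 4 + 2 = 6 and occupies 4 bytes.
Bytes at offsets 6..9: 13 51 A4 CE.
Big-endian: lowest address holds the most-significant byte.
The bytes are already most-significant first: 0x1351A4CE.
0x1351A4CE = 324117710.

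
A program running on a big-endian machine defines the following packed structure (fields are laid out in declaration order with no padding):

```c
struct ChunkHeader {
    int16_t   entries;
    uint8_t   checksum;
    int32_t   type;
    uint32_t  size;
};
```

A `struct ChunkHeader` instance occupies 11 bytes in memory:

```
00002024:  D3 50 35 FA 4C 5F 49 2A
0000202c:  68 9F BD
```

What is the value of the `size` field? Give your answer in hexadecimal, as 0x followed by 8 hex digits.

0x2A689FBD

`size` follows `entries` (2 B), `checksum` (1 B), `type` (4 B), so it starts at offset 2 + 1 + 4 = 7 and occupies 4 bytes.
Bytes at offsets 7..10: 2A 68 9F BD.
In big-endian order the high byte comes first in memory.
The bytes are already most-significant first: 0x2A689FBD.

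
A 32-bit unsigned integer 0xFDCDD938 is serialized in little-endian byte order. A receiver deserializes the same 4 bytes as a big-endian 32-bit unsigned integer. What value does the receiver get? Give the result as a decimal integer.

953798141

Stored little-endian, the bytes at ascending addresses are 38 D9 CD FD.
Read back as big-endian, the last byte is least significant, giving 0x38D9CDFD.
0x38D9CDFD = 953798141.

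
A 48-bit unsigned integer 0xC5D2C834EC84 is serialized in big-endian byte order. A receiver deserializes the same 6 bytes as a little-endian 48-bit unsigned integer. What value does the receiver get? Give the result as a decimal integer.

Stored big-endian, the bytes at ascending addresses are C5 D2 C8 34 EC 84.
Read back as little-endian, the first byte is least significant, giving 0x84EC34C8D2C5.
0x84EC34C8D2C5 = 146150032724677.

146150032724677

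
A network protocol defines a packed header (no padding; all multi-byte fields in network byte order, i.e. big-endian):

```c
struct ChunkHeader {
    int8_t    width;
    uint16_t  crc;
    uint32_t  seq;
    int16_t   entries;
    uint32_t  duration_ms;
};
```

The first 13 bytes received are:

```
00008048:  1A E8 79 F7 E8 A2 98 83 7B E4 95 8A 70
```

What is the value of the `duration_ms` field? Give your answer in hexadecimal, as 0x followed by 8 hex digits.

0xE4958A70

`duration_ms` follows `width` (1 B), `crc` (2 B), `seq` (4 B), `entries` (2 B), so it starts at offset 1 + 2 + 4 + 2 = 9 and occupies 4 bytes.
Bytes at offsets 9..12: E4 95 8A 70.
In big-endian order the high byte comes first in memory.
The bytes are already most-significant first: 0xE4958A70.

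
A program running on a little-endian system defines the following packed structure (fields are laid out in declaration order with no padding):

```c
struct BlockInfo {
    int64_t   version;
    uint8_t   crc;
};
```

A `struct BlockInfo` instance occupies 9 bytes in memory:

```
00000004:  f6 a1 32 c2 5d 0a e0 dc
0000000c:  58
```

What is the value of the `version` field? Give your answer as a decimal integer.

-2531011592775884298

`version` is the first field, at byte offset 0, occupying 8 bytes.
Bytes at offsets 0..7: F6 A1 32 C2 5D 0A E0 DC.
Little-endian: lowest address holds the least-significant byte.
Reassemble most-significant byte first: DC E0 0A 5D C2 32 A1 F6 → 0xDCE00A5DC232A1F6.
Top bit is set, so as a signed 64-bit value this is 0xDCE00A5DC232A1F6 − 2^64 = -2531011592775884298.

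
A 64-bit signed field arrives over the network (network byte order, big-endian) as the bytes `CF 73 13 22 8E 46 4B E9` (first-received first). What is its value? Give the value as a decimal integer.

-3498431446399955991

Big-endian stores the most-significant byte at the lowest address.
The bytes are already most-significant first: 0xCF7313228E464BE9.
Top bit is set, so as a signed 64-bit value this is 0xCF7313228E464BE9 − 2^64 = -3498431446399955991.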